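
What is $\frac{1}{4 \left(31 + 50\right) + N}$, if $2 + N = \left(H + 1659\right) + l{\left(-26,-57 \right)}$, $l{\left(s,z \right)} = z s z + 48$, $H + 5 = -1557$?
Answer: $- \frac{1}{84007} \approx -1.1904 \cdot 10^{-5}$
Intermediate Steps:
$H = -1562$ ($H = -5 - 1557 = -1562$)
$l{\left(s,z \right)} = 48 + s z^{2}$ ($l{\left(s,z \right)} = s z z + 48 = s z^{2} + 48 = 48 + s z^{2}$)
$N = -84331$ ($N = -2 + \left(\left(-1562 + 1659\right) + \left(48 - 26 \left(-57\right)^{2}\right)\right) = -2 + \left(97 + \left(48 - 84474\right)\right) = -2 + \left(97 - 84426\right) = -2 - 84329 = -84331$)
$\frac{1}{4 \left(31 + 50\right) + N} = \frac{1}{4 \left(31 + 50\right) - 84331} = \frac{1}{4 \cdot 81 - 84331} = \frac{1}{324 - 84331} = \frac{1}{-84007} = - \frac{1}{84007}$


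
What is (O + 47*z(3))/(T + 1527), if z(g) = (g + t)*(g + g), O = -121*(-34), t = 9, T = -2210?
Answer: -7498/683 ≈ -10.978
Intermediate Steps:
O = 4114
z(g) = 2*g*(9 + g) (z(g) = (g + 9)*(g + g) = (9 + g)*(2*g) = 2*g*(9 + g))
(O + 47*z(3))/(T + 1527) = (4114 + 47*(2*3*(9 + 3)))/(-2210 + 1527) = (4114 + 47*(2*3*12))/(-683) = (4114 + 47*72)*(-1/683) = (4114 + 3384)*(-1/683) = 7498*(-1/683) = -7498/683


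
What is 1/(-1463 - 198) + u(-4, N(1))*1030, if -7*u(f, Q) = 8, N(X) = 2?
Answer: -13686647/11627 ≈ -1177.1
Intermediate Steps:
u(f, Q) = -8/7 (u(f, Q) = -⅐*8 = -8/7)
1/(-1463 - 198) + u(-4, N(1))*1030 = 1/(-1463 - 198) - 8/7*1030 = 1/(-1661) - 8240/7 = -1/1661 - 8240/7 = -13686647/11627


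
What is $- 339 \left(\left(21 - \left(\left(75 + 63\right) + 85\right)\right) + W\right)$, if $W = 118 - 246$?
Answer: $111870$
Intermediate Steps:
$W = -128$
$- 339 \left(\left(21 - \left(\left(75 + 63\right) + 85\right)\right) + W\right) = - 339 \left(\left(21 - \left(\left(75 + 63\right) + 85\right)\right) - 128\right) = - 339 \left(\left(21 - \left(138 + 85\right)\right) - 128\right) = - 339 \left(\left(21 - 223\right) - 128\right) = - 339 \left(-202 - 128\right) = - 339 \left(-330\right) = \left(-1\right) \left(-111870\right) = 111870$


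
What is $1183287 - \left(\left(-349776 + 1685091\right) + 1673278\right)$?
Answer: $-1825306$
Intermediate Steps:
$1183287 - \left(\left(-349776 + 1685091\right) + 1673278\right) = 1183287 - \left(1335315 + 1673278\right) = 1183287 - 3008593 = -1825306$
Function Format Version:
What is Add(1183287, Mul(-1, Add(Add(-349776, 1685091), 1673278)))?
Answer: -1825306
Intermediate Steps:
Add(1183287, Mul(-1, Add(Add(-349776, 1685091), 1673278))) = Add(1183287, Mul(-1, Add(1335315, 1673278))) = Add(1183287, Mul(-1, 3008593)) = Add(1183287, -3008593) = -1825306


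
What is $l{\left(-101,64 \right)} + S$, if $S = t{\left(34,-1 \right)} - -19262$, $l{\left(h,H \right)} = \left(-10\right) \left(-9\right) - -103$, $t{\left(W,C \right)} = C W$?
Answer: $19421$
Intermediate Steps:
$l{\left(h,H \right)} = 193$ ($l{\left(h,H \right)} = 90 + 103 = 193$)
$S = 19228$ ($S = \left(-1\right) 34 - -19262 = -34 + 19262 = 19228$)
$l{\left(-101,64 \right)} + S = 193 + 19228 = 19421$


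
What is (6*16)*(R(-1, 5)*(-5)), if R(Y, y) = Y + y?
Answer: -1920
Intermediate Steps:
(6*16)*(R(-1, 5)*(-5)) = (6*16)*((-1 + 5)*(-5)) = 96*(4*(-5)) = 96*(-20) = -1920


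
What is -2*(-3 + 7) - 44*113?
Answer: -4980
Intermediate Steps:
-2*(-3 + 7) - 44*113 = -2*4 - 4972 = -8 - 4972 = -4980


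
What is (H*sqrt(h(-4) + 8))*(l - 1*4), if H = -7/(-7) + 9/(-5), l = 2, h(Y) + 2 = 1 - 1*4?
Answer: 8*sqrt(3)/5 ≈ 2.7713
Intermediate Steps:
h(Y) = -5 (h(Y) = -2 + (1 - 1*4) = -2 + (1 - 4) = -2 - 3 = -5)
H = -4/5 (H = -7*(-1/7) + 9*(-1/5) = 1 - 9/5 = -4/5 ≈ -0.80000)
(H*sqrt(h(-4) + 8))*(l - 1*4) = (-4*sqrt(-5 + 8)/5)*(2 - 1*4) = (-4*sqrt(3)/5)*(2 - 4) = -4*sqrt(3)/5*(-2) = 8*sqrt(3)/5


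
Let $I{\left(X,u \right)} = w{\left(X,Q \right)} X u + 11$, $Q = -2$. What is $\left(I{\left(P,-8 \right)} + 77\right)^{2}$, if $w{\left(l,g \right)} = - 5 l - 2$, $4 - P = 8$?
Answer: $440896$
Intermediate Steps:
$P = -4$ ($P = 4 - 8 = -4$)
$w{\left(l,g \right)} = -2 - 5 l$
$I{\left(X,u \right)} = 11 + X u \left(-2 - 5 X\right)$ ($I{\left(X,u \right)} = \left(-2 - 5 X\right) X u + 11 = X \left(-2 - 5 X\right) u + 11 = X u \left(-2 - 5 X\right) + 11 = 11 + X u \left(-2 - 5 X\right)$)
$\left(I{\left(P,-8 \right)} + 77\right)^{2} = \left(\left(11 - \left(-4\right) \left(-8\right) \left(2 + 5 \left(-4\right)\right)\right) + 77\right)^{2} = \left(\left(11 - \left(-4\right) \left(-8\right) \left(2 - 20\right)\right) + 77\right)^{2} = \left(\left(11 - \left(-4\right) \left(-8\right) \left(-18\right)\right) + 77\right)^{2} = \left(\left(11 + 576\right) + 77\right)^{2} = \left(587 + 77\right)^{2} = 664^{2} = 440896$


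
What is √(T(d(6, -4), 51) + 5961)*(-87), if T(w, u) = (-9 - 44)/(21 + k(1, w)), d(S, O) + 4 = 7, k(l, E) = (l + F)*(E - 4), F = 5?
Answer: -29*√1340430/5 ≈ -6715.1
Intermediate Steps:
k(l, E) = (-4 + E)*(5 + l) (k(l, E) = (l + 5)*(E - 4) = (5 + l)*(-4 + E) = (-4 + E)*(5 + l))
d(S, O) = 3 (d(S, O) = -4 + 7 = 3)
T(w, u) = -53/(-3 + 6*w) (T(w, u) = (-9 - 44)/(21 + (-20 - 4*1 + 5*w + w*1)) = -53/(21 + (-20 - 4 + 5*w + w)) = -53/(21 + (-24 + 6*w)) = -53/(-3 + 6*w))
√(T(d(6, -4), 51) + 5961)*(-87) = √(-53/(-3 + 6*3) + 5961)*(-87) = √(-53/(-3 + 18) + 5961)*(-87) = √(-53/15 + 5961)*(-87) = √(89362/15)*(-87) = (√1340430/15)*(-87) = -29*√1340430/5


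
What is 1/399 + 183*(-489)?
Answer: -35705312/399 ≈ -89487.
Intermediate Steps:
1/399 + 183*(-489) = 1/399 - 89487 = -35705312/399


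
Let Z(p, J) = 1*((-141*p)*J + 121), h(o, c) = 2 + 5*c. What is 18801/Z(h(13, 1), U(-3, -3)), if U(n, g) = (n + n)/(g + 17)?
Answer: 18801/544 ≈ 34.561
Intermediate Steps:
U(n, g) = 2*n/(17 + g) (U(n, g) = (2*n)/(17 + g) = 2*n/(17 + g))
Z(p, J) = 121 - 141*J*p (Z(p, J) = 1*(-141*J*p + 121) = 1*(121 - 141*J*p) = 121 - 141*J*p)
18801/Z(h(13, 1), U(-3, -3)) = 18801/(121 - 141*2*(-3)/(17 - 3)*(2 + 5*1)) = 18801/(121 - 141*2*(-3)/14*(2 + 5)) = 18801/(121 - 141*2*(-3)*(1/14)*7) = 18801/(121 - 141*(-3/7)*7) = 18801/(121 + 423) = 18801/544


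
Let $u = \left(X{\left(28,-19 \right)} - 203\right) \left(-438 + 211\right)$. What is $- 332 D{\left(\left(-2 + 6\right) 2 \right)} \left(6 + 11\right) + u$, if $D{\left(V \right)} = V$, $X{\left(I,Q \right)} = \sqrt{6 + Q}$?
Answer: $929 - 227 i \sqrt{13} \approx 929.0 - 818.46 i$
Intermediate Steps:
$u = 46081 - 227 i \sqrt{13}$ ($u = \left(\sqrt{6 - 19} - 203\right) \left(-438 + 211\right) = \left(\sqrt{-13} - 203\right) \left(-227\right) = \left(i \sqrt{13} - 203\right) \left(-227\right) = \left(-203 + i \sqrt{13}\right) \left(-227\right) = 46081 - 227 i \sqrt{13} \approx 46081.0 - 818.46 i$)
$- 332 D{\left(\left(-2 + 6\right) 2 \right)} \left(6 + 11\right) + u = - 332 \left(-2 + 6\right) 2 \left(6 + 11\right) + \left(46081 - 227 i \sqrt{13}\right) = - 332 \cdot 4 \cdot 2 \cdot 17 + \left(46081 - 227 i \sqrt{13}\right) = - 332 \cdot 8 \cdot 17 + \left(46081 - 227 i \sqrt{13}\right) = \left(-332\right) 136 + \left(46081 - 227 i \sqrt{13}\right) = -45152 + \left(46081 - 227 i \sqrt{13}\right) = 929 - 227 i \sqrt{13}$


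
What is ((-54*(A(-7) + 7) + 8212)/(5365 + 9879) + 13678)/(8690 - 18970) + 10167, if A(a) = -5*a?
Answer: 49782655502/4897135 ≈ 10166.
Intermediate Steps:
((-54*(A(-7) + 7) + 8212)/(5365 + 9879) + 13678)/(8690 - 18970) + 10167 = ((-54*(-5*(-7) + 7) + 8212)/(5365 + 9879) + 13678)/(8690 - 18970) + 10167 = ((-54*(35 + 7) + 8212)/15244 + 13678)/(-10280) + 10167 = ((-54*42 + 8212)*(1/15244) + 13678)*(-1/10280) + 10167 = ((-2268 + 8212)*(1/15244) + 13678)*(-1/10280) + 10167 = (5944*(1/15244) + 13678)*(-1/10280) + 10167 = (1486/3811 + 13678)*(-1/10280) + 10167 = (52128344/3811)*(-1/10280) + 10167 = -6516043/4897135 + 10167 = 49782655502/4897135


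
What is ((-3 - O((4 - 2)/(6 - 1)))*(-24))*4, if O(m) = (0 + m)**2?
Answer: 7584/25 ≈ 303.36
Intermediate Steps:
O(m) = m**2
((-3 - O((4 - 2)/(6 - 1)))*(-24))*4 = ((-3 - ((4 - 2)/(6 - 1))**2)*(-24))*4 = ((-3 - (2/5)**2)*(-24))*4 = ((-3 - 1*4/25)*(-24))*4 = ((-3 - 4/25)*(-24))*4 = -79/25*(-24)*4 = (1896/25)*4 = 7584/25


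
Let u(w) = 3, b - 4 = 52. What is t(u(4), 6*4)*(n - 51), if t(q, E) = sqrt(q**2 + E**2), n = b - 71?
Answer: -198*sqrt(65) ≈ -1596.3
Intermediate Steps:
b = 56 (b = 4 + 52 = 56)
n = -15 (n = 56 - 71 = -15)
t(q, E) = sqrt(E**2 + q**2)
t(u(4), 6*4)*(n - 51) = sqrt((6*4)**2 + 3**2)*(-15 - 51) = sqrt(24**2 + 9)*(-66) = sqrt(576 + 9)*(-66) = sqrt(585)*(-66) = (3*sqrt(65))*(-66) = -198*sqrt(65)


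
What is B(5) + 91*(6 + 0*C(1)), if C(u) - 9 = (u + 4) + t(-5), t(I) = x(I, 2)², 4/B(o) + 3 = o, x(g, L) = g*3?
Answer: 548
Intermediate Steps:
x(g, L) = 3*g
B(o) = 4/(-3 + o)
t(I) = 9*I² (t(I) = (3*I)² = 9*I²)
C(u) = 238 + u (C(u) = 9 + ((u + 4) + 9*(-5)²) = 9 + ((4 + u) + 9*25) = 9 + ((4 + u) + 225) = 9 + (229 + u) = 238 + u)
B(5) + 91*(6 + 0*C(1)) = 4/(-3 + 5) + 91*(6 + 0*(238 + 1)) = 4/2 + 91*(6 + 0*239) = 4*(½) + 91*(6 + 0) = 2 + 91*6 = 2 + 546 = 548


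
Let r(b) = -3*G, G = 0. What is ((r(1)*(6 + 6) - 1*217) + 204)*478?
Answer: -6214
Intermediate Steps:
r(b) = 0 (r(b) = -3*0 = 0)
((r(1)*(6 + 6) - 1*217) + 204)*478 = ((0*(6 + 6) - 1*217) + 204)*478 = ((0*12 - 217) + 204)*478 = ((0 - 217) + 204)*478 = (-217 + 204)*478 = -13*478 = -6214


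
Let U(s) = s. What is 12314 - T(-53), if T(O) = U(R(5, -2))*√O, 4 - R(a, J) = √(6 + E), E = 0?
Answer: 12314 + I*√53*(-4 + √6) ≈ 12314.0 - 11.288*I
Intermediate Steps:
R(a, J) = 4 - √6 (R(a, J) = 4 - √(6 + 0) = 4 - √6)
T(O) = √O*(4 - √6) (T(O) = (4 - √6)*√O = √O*(4 - √6))
12314 - T(-53) = 12314 - √(-53)*(4 - √6) = 12314 - I*√53*(4 - √6)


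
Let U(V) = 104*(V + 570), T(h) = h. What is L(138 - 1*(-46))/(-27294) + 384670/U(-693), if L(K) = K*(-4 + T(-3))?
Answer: -67196839/2238108 ≈ -30.024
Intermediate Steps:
U(V) = 59280 + 104*V (U(V) = 104*(570 + V) = 59280 + 104*V)
L(K) = -7*K (L(K) = K*(-4 - 3) = K*(-7) = -7*K)
L(138 - 1*(-46))/(-27294) + 384670/U(-693) = -7*(138 - 1*(-46))/(-27294) + 384670/(59280 + 104*(-693)) = -7*(138 + 46)*(-1/27294) + 384670/(59280 - 72072) = -7*184*(-1/27294) + 384670/(-12792) = -1288*(-1/27294) + 384670*(-1/12792) = 644/13647 - 14795/492 = -67196839/2238108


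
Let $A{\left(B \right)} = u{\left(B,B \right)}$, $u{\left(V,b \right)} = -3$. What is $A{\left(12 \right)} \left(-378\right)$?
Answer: $1134$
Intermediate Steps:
$A{\left(B \right)} = -3$
$A{\left(12 \right)} \left(-378\right) = \left(-3\right) \left(-378\right) = 1134$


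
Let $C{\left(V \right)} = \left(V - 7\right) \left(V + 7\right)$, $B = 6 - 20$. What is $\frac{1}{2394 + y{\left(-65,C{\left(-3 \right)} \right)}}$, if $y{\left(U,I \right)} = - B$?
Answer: $\frac{1}{2408} \approx 0.00041528$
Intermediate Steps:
$B = -14$ ($B = 6 - 20 = -14$)
$C{\left(V \right)} = \left(-7 + V\right) \left(7 + V\right)$
$y{\left(U,I \right)} = 14$ ($y{\left(U,I \right)} = \left(-1\right) \left(-14\right) = 14$)
$\frac{1}{2394 + y{\left(-65,C{\left(-3 \right)} \right)}} = \frac{1}{2394 + 14} = \frac{1}{2408}$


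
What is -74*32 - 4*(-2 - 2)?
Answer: -2352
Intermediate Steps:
-74*32 - 4*(-2 - 2) = -2368 - 4*(-4) = -2368 + 16 = -2352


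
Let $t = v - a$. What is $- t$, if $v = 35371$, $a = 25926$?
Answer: $-9445$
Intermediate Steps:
$t = 9445$ ($t = 35371 - 25926 = 9445$)
$- t = \left(-1\right) 9445 = -9445$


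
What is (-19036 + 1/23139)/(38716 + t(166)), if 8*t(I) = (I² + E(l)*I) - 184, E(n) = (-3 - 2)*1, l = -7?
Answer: -1761896012/3890475765 ≈ -0.45287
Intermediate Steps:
E(n) = -5 (E(n) = -5*1 = -5)
t(I) = -23 - 5*I/8 + I²/8 (t(I) = ((I² - 5*I) - 184)/8 = (-184 + I² - 5*I)/8 = -23 - 5*I/8 + I²/8)
(-19036 + 1/23139)/(38716 + t(166)) = (-19036 + 1/23139)/(38716 + (-23 - 5/8*166 + (⅛)*166²)) = (-19036 + 1/23139)/(38716 + (-23 - 415/4 + (⅛)*27556)) = -440474003/(23139*(38716 + (-23 - 415/4 + 6889/2))) = -440474003/(23139*(38716 + 13271/4)) = -440474003/(23139*168135/4) = -440474003/23139*4/168135 = -1761896012/3890475765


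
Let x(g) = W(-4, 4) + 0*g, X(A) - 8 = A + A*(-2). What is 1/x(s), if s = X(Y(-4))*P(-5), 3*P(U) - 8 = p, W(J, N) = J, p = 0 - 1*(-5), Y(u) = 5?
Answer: -1/4 ≈ -0.25000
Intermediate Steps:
X(A) = 8 - A (X(A) = 8 + (A + A*(-2)) = 8 + (A - 2*A) = 8 - A)
p = 5 (p = 0 + 5 = 5)
P(U) = 13/3 (P(U) = 8/3 + (1/3)*5 = 8/3 + 5/3 = 13/3)
s = 13 (s = (8 - 1*5)*(13/3) = (8 - 5)*(13/3) = 3*(13/3) = 13)
x(g) = -4 (x(g) = -4 + 0*g = -4 + 0 = -4)
1/x(s) = 1/(-4) = -1/4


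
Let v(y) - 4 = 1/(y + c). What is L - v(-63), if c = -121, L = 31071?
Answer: 5716329/184 ≈ 31067.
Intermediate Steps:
v(y) = 4 + 1/(-121 + y) (v(y) = 4 + 1/(y - 121) = 4 + 1/(-121 + y))
L - v(-63) = 31071 - (-483 + 4*(-63))/(-121 - 63) = 31071 - (-483 - 252)/(-184) = 31071 - (-1)*(-735)/184 = 31071 - 1*735/184 = 31071 - 735/184 = 5716329/184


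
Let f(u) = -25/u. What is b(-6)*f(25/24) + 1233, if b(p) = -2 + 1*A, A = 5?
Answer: 1161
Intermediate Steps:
b(p) = 3 (b(p) = -2 + 1*5 = -2 + 5 = 3)
b(-6)*f(25/24) + 1233 = 3*(-25/(25/24)) + 1233 = 3*(-25/(25*(1/24))) + 1233 = 3*(-25/25/24) + 1233 = 3*(-25*24/25) + 1233 = 3*(-24) + 1233 = -72 + 1233 = 1161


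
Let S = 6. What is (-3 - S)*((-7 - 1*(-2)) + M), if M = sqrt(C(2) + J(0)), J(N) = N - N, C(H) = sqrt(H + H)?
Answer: 45 - 9*sqrt(2) ≈ 32.272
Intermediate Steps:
C(H) = sqrt(2)*sqrt(H) (C(H) = sqrt(2*H) = sqrt(2)*sqrt(H))
J(N) = 0
M = sqrt(2) (M = sqrt(sqrt(2)*sqrt(2) + 0) = sqrt(2 + 0) = sqrt(2) ≈ 1.4142)
(-3 - S)*((-7 - 1*(-2)) + M) = (-3 - 1*6)*((-7 - 1*(-2)) + sqrt(2)) = (-3 - 6)*((-7 + 2) + sqrt(2)) = -9*(-5 + sqrt(2)) = 45 - 9*sqrt(2)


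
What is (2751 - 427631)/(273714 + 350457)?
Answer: -424880/624171 ≈ -0.68071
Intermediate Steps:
(2751 - 427631)/(273714 + 350457) = -424880/624171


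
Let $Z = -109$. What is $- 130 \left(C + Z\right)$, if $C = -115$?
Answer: $29120$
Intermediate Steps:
$- 130 \left(C + Z\right) = - 130 \left(-115 - 109\right) = \left(-130\right) \left(-224\right) = 29120$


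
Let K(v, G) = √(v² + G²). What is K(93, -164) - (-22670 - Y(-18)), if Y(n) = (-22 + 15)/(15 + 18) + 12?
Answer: 748499/33 + √35545 ≈ 22870.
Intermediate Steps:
Y(n) = 389/33 (Y(n) = -7/33 + 12 = 389/33)
K(v, G) = √(G² + v²)
K(93, -164) - (-22670 - Y(-18)) = √((-164)² + 93²) - (-22670 - 1*389/33) = √(26896 + 8649) - (-22670 - 389/33) = √35545 - 1*(-748499/33) = √35545 + 748499/33 = 748499/33 + √35545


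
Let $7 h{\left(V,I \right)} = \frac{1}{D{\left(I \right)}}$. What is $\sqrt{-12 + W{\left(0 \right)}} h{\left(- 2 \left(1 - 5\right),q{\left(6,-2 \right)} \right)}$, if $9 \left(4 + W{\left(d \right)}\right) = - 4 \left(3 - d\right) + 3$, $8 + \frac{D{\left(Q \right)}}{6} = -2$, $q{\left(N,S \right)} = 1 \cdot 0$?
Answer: $- \frac{i \sqrt{17}}{420} \approx - 0.0098169 i$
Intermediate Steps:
$q{\left(N,S \right)} = 0$
$D{\left(Q \right)} = -60$ ($D{\left(Q \right)} = -48 + 6 \left(-2\right) = -48 - 12 = -60$)
$W{\left(d \right)} = -5 + \frac{4 d}{9}$ ($W{\left(d \right)} = -4 + \frac{- 4 \left(3 - d\right) + 3}{9} = -4 + \frac{\left(-12 + 4 d\right) + 3}{9} = -4 + \frac{-9 + 4 d}{9} = -4 + \left(-1 + \frac{4 d}{9}\right) = -5 + \frac{4 d}{9}$)
$h{\left(V,I \right)} = - \frac{1}{420}$ ($h{\left(V,I \right)} = \frac{1}{7 \left(-60\right)} = \frac{1}{7} \left(- \frac{1}{60}\right) = - \frac{1}{420}$)
$\sqrt{-12 + W{\left(0 \right)}} h{\left(- 2 \left(1 - 5\right),q{\left(6,-2 \right)} \right)} = \sqrt{-12 + \left(-5 + \frac{4}{9} \cdot 0\right)} \left(- \frac{1}{420}\right) = \sqrt{-12 + \left(-5 + 0\right)} \left(- \frac{1}{420}\right) = \sqrt{-12 - 5} \left(- \frac{1}{420}\right) = \sqrt{-17} \left(- \frac{1}{420}\right) = i \sqrt{17} \left(- \frac{1}{420}\right) = - \frac{i \sqrt{17}}{420}$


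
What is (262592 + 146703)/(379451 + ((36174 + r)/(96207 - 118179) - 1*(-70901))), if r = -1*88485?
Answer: 599535316/659679097 ≈ 0.90883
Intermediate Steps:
r = -88485
(262592 + 146703)/(379451 + ((36174 + r)/(96207 - 118179) - 1*(-70901))) = (262592 + 146703)/(379451 + ((36174 - 88485)/(96207 - 118179) - 1*(-70901))) = 409295/(379451 + (-52311/(-21972) + 70901)) = 409295/(379451 + (-52311*(-1/21972) + 70901)) = 409295/(379451 + (17437/7324 + 70901)) = 409295/(379451 + 519296361/7324) = 409295/(3298395485/7324) = 409295*(7324/3298395485) = 599535316/659679097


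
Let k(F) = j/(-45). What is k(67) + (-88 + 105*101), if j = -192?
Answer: 157819/15 ≈ 10521.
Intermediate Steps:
k(F) = 64/15 (k(F) = -192/(-45) = -192*(-1/45) = 64/15)
k(67) + (-88 + 105*101) = 64/15 + (-88 + 105*101) = 64/15 + (-88 + 10605) = 64/15 + 10517 = 157819/15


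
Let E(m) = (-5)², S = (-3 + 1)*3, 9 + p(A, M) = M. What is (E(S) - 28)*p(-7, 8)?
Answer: 3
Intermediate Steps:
p(A, M) = -9 + M
S = -6 (S = -2*3 = -6)
E(m) = 25
(E(S) - 28)*p(-7, 8) = (25 - 28)*(-9 + 8) = -3*(-1) = 3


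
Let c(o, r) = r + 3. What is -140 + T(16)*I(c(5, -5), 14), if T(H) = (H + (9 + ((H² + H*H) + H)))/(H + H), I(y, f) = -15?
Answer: -12775/32 ≈ -399.22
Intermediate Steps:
c(o, r) = 3 + r
T(H) = (9 + 2*H + 2*H²)/(2*H) (T(H) = (H + (9 + ((H² + H²) + H)))/((2*H)) = (H + (9 + (2*H² + H)))*(1/(2*H)) = (H + (9 + (H + 2*H²)))*(1/(2*H)) = (H + (9 + H + 2*H²))*(1/(2*H)) = (9 + 2*H + 2*H²)*(1/(2*H)) = (9 + 2*H + 2*H²)/(2*H))
-140 + T(16)*I(c(5, -5), 14) = -140 + (1 + 16 + (9/2)/16)*(-15) = -140 + (1 + 16 + (9/2)*(1/16))*(-15) = -140 + (1 + 16 + 9/32)*(-15) = -140 + (553/32)*(-15) = -140 - 8295/32 = -12775/32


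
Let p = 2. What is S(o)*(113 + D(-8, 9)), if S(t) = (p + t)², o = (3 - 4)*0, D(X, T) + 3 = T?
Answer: 476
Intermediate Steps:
D(X, T) = -3 + T
o = 0 (o = -1*0 = 0)
S(t) = (2 + t)²
S(o)*(113 + D(-8, 9)) = (2 + 0)²*(113 + (-3 + 9)) = 2²*(113 + 6) = 4*119 = 476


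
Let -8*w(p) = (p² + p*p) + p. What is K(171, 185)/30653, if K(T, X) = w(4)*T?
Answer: -1539/61306 ≈ -0.025104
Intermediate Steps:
w(p) = -p²/4 - p/8 (w(p) = -((p² + p*p) + p)/8 = -((p² + p²) + p)/8 = -(2*p² + p)/8 = -(p + 2*p²)/8 = -p²/4 - p/8)
K(T, X) = -9*T/2 (K(T, X) = (-⅛*4*(1 + 2*4))*T = (-⅛*4*(1 + 8))*T = (-⅛*4*9)*T = -9*T/2)
K(171, 185)/30653 = -9/2*171/30653 = -1539/2*1/30653 = -1539/61306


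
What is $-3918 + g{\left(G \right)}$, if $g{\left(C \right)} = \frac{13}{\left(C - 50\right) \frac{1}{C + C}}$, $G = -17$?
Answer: $- \frac{262064}{67} \approx -3911.4$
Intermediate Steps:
$g{\left(C \right)} = \frac{26 C}{-50 + C}$ ($g{\left(C \right)} = \frac{13}{\left(-50 + C\right) \frac{1}{2 C}} = \frac{13}{\frac{1}{2} \frac{1}{C} \left(-50 + C\right)} = 13 \frac{2 C}{-50 + C} = \frac{26 C}{-50 + C}$)
$-3918 + g{\left(G \right)} = -3918 + 26 \left(-17\right) \frac{1}{-50 - 17} = -3918 + 26 \left(-17\right) \frac{1}{-67} = -3918 + 26 \left(-17\right) \left(- \frac{1}{67}\right) = -3918 + \frac{442}{67} = - \frac{262064}{67}$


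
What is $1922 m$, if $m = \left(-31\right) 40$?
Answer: $-2383280$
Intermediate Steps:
$m = -1240$
$1922 m = 1922 \left(-1240\right) = -2383280$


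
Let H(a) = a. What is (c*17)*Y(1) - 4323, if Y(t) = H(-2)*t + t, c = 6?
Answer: -4425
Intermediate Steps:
Y(t) = -t (Y(t) = -2*t + t = -t)
(c*17)*Y(1) - 4323 = (6*17)*(-1*1) - 4323 = 102*(-1) - 4323 = -102 - 4323 = -4425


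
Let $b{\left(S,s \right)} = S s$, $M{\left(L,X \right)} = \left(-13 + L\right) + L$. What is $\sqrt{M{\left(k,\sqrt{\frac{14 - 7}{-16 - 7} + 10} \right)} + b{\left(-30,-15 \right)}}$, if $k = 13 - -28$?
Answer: $\sqrt{519} \approx 22.782$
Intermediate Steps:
$k = 41$ ($k = 13 + 28 = 41$)
$M{\left(L,X \right)} = -13 + 2 L$
$\sqrt{M{\left(k,\sqrt{\frac{14 - 7}{-16 - 7} + 10} \right)} + b{\left(-30,-15 \right)}} = \sqrt{\left(-13 + 2 \cdot 41\right) - -450} = \sqrt{\left(-13 + 82\right) + 450} = \sqrt{69 + 450} = \sqrt{519}$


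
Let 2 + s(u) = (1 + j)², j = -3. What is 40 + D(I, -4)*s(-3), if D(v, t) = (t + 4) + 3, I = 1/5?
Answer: 46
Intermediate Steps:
I = ⅕ ≈ 0.20000
D(v, t) = 7 + t (D(v, t) = (4 + t) + 3 = 7 + t)
s(u) = 2 (s(u) = -2 + (1 - 3)² = -2 + (-2)² = -2 + 4 = 2)
40 + D(I, -4)*s(-3) = 40 + (7 - 4)*2 = 40 + 3*2 = 40 + 6 = 46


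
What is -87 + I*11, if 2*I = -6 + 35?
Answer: 145/2 ≈ 72.500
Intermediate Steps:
I = 29/2 (I = (-6 + 35)/2 = (½)*29 = 29/2 ≈ 14.500)
-87 + I*11 = -87 + (29/2)*11 = -87 + 319/2 = 145/2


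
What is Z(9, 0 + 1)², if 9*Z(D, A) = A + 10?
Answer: 121/81 ≈ 1.4938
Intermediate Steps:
Z(D, A) = 10/9 + A/9 (Z(D, A) = (A + 10)/9 = (10 + A)/9 = 10/9 + A/9)
Z(9, 0 + 1)² = (10/9 + (0 + 1)/9)² = (10/9 + (⅑)*1)² = (10/9 + ⅑)² = (11/9)² = 121/81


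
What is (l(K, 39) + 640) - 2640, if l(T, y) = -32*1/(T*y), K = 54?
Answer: -2106016/1053 ≈ -2000.0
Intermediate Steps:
l(T, y) = -32/(T*y) (l(T, y) = -32*1/(T*y) = -32/(T*y))
(l(K, 39) + 640) - 2640 = (-32/(54*39) + 640) - 2640 = (-32*1/54*1/39 + 640) - 2640 = (-16/1053 + 640) - 2640 = 673904/1053 - 2640 = -2106016/1053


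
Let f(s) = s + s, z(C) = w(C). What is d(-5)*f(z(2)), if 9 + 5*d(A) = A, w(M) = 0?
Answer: 0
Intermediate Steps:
z(C) = 0
f(s) = 2*s
d(A) = -9/5 + A/5
d(-5)*f(z(2)) = (-9/5 + (⅕)*(-5))*(2*0) = (-9/5 - 1)*0 = -14/5*0 = 0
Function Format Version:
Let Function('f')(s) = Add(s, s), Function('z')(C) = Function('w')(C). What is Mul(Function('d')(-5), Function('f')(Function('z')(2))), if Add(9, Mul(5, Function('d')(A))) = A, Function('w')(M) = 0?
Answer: 0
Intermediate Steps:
Function('z')(C) = 0
Function('f')(s) = Mul(2, s)
Function('d')(A) = Add(Rational(-9, 5), Mul(Rational(1, 5), A))
Mul(Function('d')(-5), Function('f')(Function('z')(2))) = Mul(Add(Rational(-9, 5), Mul(Rational(1, 5), -5)), Mul(2, 0)) = Mul(Add(Rational(-9, 5), -1), 0) = Mul(Rational(-14, 5), 0) = 0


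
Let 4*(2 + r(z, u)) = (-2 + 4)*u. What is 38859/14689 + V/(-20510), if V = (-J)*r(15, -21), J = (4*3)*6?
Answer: 78377799/30127139 ≈ 2.6016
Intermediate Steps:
r(z, u) = -2 + u/2 (r(z, u) = -2 + ((-2 + 4)*u)/4 = -2 + (2*u)/4 = -2 + u/2)
J = 72 (J = 12*6 = 72)
V = 900 (V = (-1*72)*(-2 + (½)*(-21)) = -72*(-2 - 21/2) = -72*(-25/2) = 900)
38859/14689 + V/(-20510) = 38859/14689 + 900/(-20510) = 38859*(1/14689) + 900*(-1/20510) = 38859/14689 - 90/2051 = 78377799/30127139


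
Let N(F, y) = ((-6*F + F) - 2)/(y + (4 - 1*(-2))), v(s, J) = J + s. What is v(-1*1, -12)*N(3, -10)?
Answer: -221/4 ≈ -55.250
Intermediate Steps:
N(F, y) = (-2 - 5*F)/(6 + y) (N(F, y) = (-5*F - 2)/(y + (4 + 2)) = (-2 - 5*F)/(y + 6) = (-2 - 5*F)/(6 + y))
v(-1*1, -12)*N(3, -10) = (-12 - 1*1)*((-2 - 5*3)/(6 - 10)) = (-12 - 1)*((-2 - 15)/(-4)) = -(-13)*(-17)/4 = -13*17/4 = -221/4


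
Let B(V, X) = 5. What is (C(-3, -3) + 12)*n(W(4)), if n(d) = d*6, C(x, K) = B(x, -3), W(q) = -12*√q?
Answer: -2448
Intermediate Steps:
W(q) = -12*√q
C(x, K) = 5
n(d) = 6*d
(C(-3, -3) + 12)*n(W(4)) = (5 + 12)*(6*(-12*√4)) = 17*(6*(-12*2)) = 17*(6*(-24)) = 17*(-144) = -2448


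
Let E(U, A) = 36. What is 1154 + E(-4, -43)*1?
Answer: 1190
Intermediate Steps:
1154 + E(-4, -43)*1 = 1154 + 36*1 = 1154 + 36 = 1190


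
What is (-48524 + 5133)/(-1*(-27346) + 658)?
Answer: -43391/28004 ≈ -1.5495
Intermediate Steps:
(-48524 + 5133)/(-1*(-27346) + 658) = -43391/(27346 + 658) = -43391/28004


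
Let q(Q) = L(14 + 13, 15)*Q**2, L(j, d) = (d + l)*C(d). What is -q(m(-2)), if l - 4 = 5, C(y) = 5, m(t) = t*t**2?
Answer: -7680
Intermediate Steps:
m(t) = t**3
l = 9 (l = 4 + 5 = 9)
L(j, d) = 45 + 5*d (L(j, d) = (d + 9)*5 = (9 + d)*5 = 45 + 5*d)
q(Q) = 120*Q**2 (q(Q) = (45 + 5*15)*Q**2 = (45 + 75)*Q**2 = 120*Q**2)
-q(m(-2)) = -120*((-2)**3)**2 = -120*(-8)**2 = -120*64 = -1*7680 = -7680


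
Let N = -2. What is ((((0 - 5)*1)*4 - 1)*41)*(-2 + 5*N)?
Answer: 10332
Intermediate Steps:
((((0 - 5)*1)*4 - 1)*41)*(-2 + 5*N) = ((((0 - 5)*1)*4 - 1)*41)*(-2 + 5*(-2)) = ((-5*1*4 - 1)*41)*(-2 - 10) = ((-5*4 - 1)*41)*(-12) = ((-20 - 1)*41)*(-12) = -21*41*(-12) = -861*(-12) = 10332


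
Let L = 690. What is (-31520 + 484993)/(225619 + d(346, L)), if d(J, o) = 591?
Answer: 453473/226210 ≈ 2.0047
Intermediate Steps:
(-31520 + 484993)/(225619 + d(346, L)) = (-31520 + 484993)/(225619 + 591) = 453473/226210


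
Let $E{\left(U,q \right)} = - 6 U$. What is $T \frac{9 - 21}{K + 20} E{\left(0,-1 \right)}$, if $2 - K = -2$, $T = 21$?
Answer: $0$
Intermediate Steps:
$K = 4$ ($K = 2 - -2 = 2 + 2 = 4$)
$T \frac{9 - 21}{K + 20} E{\left(0,-1 \right)} = 21 \frac{9 - 21}{4 + 20} \left(\left(-6\right) 0\right) = 21 \left(- \frac{12}{24}\right) 0 = 21 \left(\left(-12\right) \frac{1}{24}\right) 0 = 21 \left(- \frac{1}{2}\right) 0 = \left(- \frac{21}{2}\right) 0 = 0$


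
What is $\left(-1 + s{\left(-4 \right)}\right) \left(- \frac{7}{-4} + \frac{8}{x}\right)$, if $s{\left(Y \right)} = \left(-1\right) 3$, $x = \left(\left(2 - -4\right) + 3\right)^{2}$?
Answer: $- \frac{599}{81} \approx -7.3951$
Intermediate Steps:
$x = 81$ ($x = \left(\left(2 + 4\right) + 3\right)^{2} = \left(6 + 3\right)^{2} = 9^{2} = 81$)
$s{\left(Y \right)} = -3$
$\left(-1 + s{\left(-4 \right)}\right) \left(- \frac{7}{-4} + \frac{8}{x}\right) = \left(-1 - 3\right) \left(- \frac{7}{-4} + \frac{8}{81}\right) = - 4 \left(\left(-7\right) \left(- \frac{1}{4}\right) + 8 \cdot \frac{1}{81}\right) = - 4 \left(\frac{7}{4} + \frac{8}{81}\right) = \left(-4\right) \frac{599}{324} = - \frac{599}{81}$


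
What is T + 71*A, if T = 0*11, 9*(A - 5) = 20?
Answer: 4615/9 ≈ 512.78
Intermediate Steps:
A = 65/9 (A = 5 + (⅑)*20 = 5 + 20/9 = 65/9 ≈ 7.2222)
T = 0
T + 71*A = 0 + 71*(65/9) = 0 + 4615/9 = 4615/9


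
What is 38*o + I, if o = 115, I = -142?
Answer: 4228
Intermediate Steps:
38*o + I = 38*115 - 142 = 4370 - 142 = 4228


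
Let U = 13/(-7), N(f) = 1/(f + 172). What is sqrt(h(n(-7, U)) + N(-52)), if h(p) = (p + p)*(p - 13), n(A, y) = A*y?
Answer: sqrt(30)/60 ≈ 0.091287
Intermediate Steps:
N(f) = 1/(172 + f)
U = -13/7 (U = 13*(-1/7) = -13/7 ≈ -1.8571)
h(p) = 2*p*(-13 + p) (h(p) = (2*p)*(-13 + p) = 2*p*(-13 + p))
sqrt(h(n(-7, U)) + N(-52)) = sqrt(2*(-7*(-13/7))*(-13 - 7*(-13/7)) + 1/(172 - 52)) = sqrt(2*13*(-13 + 13) + 1/120) = sqrt(2*13*0 + 1/120) = sqrt(0 + 1/120) = sqrt(1/120) = sqrt(30)/60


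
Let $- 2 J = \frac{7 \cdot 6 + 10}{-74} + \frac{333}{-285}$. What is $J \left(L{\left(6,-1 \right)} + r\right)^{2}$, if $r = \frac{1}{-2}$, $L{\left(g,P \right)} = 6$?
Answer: $\frac{795817}{28120} \approx 28.301$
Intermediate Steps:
$J = \frac{6577}{7030}$ ($J = - \frac{\frac{7 \cdot 6 + 10}{-74} + \frac{333}{-285}}{2} = - \frac{\left(42 + 10\right) \left(- \frac{1}{74}\right) + 333 \left(- \frac{1}{285}\right)}{2} = - \frac{52 \left(- \frac{1}{74}\right) - \frac{111}{95}}{2} = - \frac{- \frac{26}{37} - \frac{111}{95}}{2} = \left(- \frac{1}{2}\right) \left(- \frac{6577}{3515}\right) = \frac{6577}{7030} \approx 0.93556$)
$r = - \frac{1}{2} \approx -0.5$
$J \left(L{\left(6,-1 \right)} + r\right)^{2} = \frac{6577 \left(6 - \frac{1}{2}\right)^{2}}{7030} = \frac{6577 \left(\frac{11}{2}\right)^{2}}{7030} = \frac{6577}{7030} \cdot \frac{121}{4} = \frac{795817}{28120}$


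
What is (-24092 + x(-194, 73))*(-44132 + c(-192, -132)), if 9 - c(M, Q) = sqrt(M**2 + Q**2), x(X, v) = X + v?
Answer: 1068350199 + 290556*sqrt(377) ≈ 1.0740e+9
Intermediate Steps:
c(M, Q) = 9 - sqrt(M**2 + Q**2)
(-24092 + x(-194, 73))*(-44132 + c(-192, -132)) = (-24092 + (-194 + 73))*(-44132 + (9 - sqrt((-192)**2 + (-132)**2))) = (-24092 - 121)*(-44132 + (9 - sqrt(36864 + 17424))) = -24213*(-44132 + (9 - sqrt(54288))) = -24213*(-44132 + (9 - 12*sqrt(377))) = -24213*(-44123 - 12*sqrt(377)) = 1068350199 + 290556*sqrt(377)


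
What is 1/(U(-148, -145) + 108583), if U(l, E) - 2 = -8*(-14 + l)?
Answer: 1/109881 ≈ 9.1008e-6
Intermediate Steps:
U(l, E) = 114 - 8*l (U(l, E) = 2 - 8*(-14 + l) = 2 + (112 - 8*l) = 114 - 8*l)
1/(U(-148, -145) + 108583) = 1/((114 - 8*(-148)) + 108583) = 1/((114 + 1184) + 108583) = 1/(1298 + 108583) = 1/109881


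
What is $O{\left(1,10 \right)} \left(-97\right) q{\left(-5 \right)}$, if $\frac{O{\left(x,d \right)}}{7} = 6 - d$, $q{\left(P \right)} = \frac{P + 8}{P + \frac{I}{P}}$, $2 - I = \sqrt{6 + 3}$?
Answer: $- \frac{3395}{2} \approx -1697.5$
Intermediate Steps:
$I = -1$ ($I = 2 - \sqrt{6 + 3} = 2 - \sqrt{9} = 2 - 3 = -1$)
$q{\left(P \right)} = \frac{8 + P}{P - \frac{1}{P}}$ ($q{\left(P \right)} = \frac{P + 8}{P - \frac{1}{P}} = \frac{8 + P}{P - \frac{1}{P}}$)
$O{\left(x,d \right)} = 42 - 7 d$ ($O{\left(x,d \right)} = 7 \left(6 - d\right) = 42 - 7 d$)
$O{\left(1,10 \right)} \left(-97\right) q{\left(-5 \right)} = \left(42 - 70\right) \left(-97\right) \left(- \frac{5 \left(8 - 5\right)}{-1 + \left(-5\right)^{2}}\right) = \left(42 - 70\right) \left(-97\right) \left(\left(-5\right) \frac{1}{-1 + 25} \cdot 3\right) = \left(-28\right) \left(-97\right) \left(\left(-5\right) \frac{1}{24} \cdot 3\right) = 2716 \left(\left(-5\right) \frac{1}{24} \cdot 3\right) = 2716 \left(- \frac{5}{8}\right) = - \frac{3395}{2}$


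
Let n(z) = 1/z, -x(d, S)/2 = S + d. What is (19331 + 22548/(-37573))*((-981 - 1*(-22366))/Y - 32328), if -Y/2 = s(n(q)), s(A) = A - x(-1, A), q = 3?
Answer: -31427775547165/75146 ≈ -4.1822e+8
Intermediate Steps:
x(d, S) = -2*S - 2*d (x(d, S) = -2*(S + d) = -2*S - 2*d)
s(A) = -2 + 3*A (s(A) = A - (-2*A - 2*(-1)) = A - (-2*A + 2) = A - (2 - 2*A) = A + (-2 + 2*A) = -2 + 3*A)
Y = 2 (Y = -2*(-2 + 3/3) = -2*(-2 + 3*(⅓)) = -2*(-2 + 1) = -2*(-1) = 2)
(19331 + 22548/(-37573))*((-981 - 1*(-22366))/Y - 32328) = (19331 + 22548/(-37573))*((-981 - 1*(-22366))/2 - 32328) = (19331 + 22548*(-1/37573))*((-981 + 22366)*(½) - 32328) = (19331 - 22548/37573)*(21385*(½) - 32328) = 726301115*(21385/2 - 32328)/37573 = (726301115/37573)*(-43271/2) = -31427775547165/75146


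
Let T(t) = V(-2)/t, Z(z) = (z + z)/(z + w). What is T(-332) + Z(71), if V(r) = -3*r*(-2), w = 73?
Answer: 6109/5976 ≈ 1.0223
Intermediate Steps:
V(r) = 6*r
Z(z) = 2*z/(73 + z) (Z(z) = (z + z)/(z + 73) = (2*z)/(73 + z) = 2*z/(73 + z))
T(t) = -12/t (T(t) = (6*(-2))/t = -12/t)
T(-332) + Z(71) = -12/(-332) + 2*71/(73 + 71) = -12*(-1/332) + 2*71/144 = 3/83 + 2*71*(1/144) = 3/83 + 71/72 = 6109/5976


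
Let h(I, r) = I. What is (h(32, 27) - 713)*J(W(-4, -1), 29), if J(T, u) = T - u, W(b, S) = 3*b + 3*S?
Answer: 29964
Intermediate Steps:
W(b, S) = 3*S + 3*b
(h(32, 27) - 713)*J(W(-4, -1), 29) = (32 - 713)*((3*(-1) + 3*(-4)) - 1*29) = -681*((-3 - 12) - 29) = -681*(-15 - 29) = -681*(-44) = 29964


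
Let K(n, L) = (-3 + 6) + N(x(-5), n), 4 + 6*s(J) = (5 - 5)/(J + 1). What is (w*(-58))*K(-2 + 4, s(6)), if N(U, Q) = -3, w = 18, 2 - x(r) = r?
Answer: 0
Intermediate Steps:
x(r) = 2 - r
s(J) = -2/3 (s(J) = -2/3 + ((5 - 5)/(J + 1))/6 = -2/3 + (0/(1 + J))/6 = -2/3 + (1/6)*0 = -2/3 + 0 = -2/3)
K(n, L) = 0 (K(n, L) = (-3 + 6) - 3 = 3 - 3 = 0)
(w*(-58))*K(-2 + 4, s(6)) = (18*(-58))*0 = -1044*0 = 0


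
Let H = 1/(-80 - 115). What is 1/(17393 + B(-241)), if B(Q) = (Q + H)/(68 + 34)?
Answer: 9945/172949887 ≈ 5.7502e-5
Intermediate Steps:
H = -1/195 (H = 1/(-195) = -1/195 ≈ -0.0051282)
B(Q) = -1/19890 + Q/102 (B(Q) = (Q - 1/195)/(68 + 34) = (-1/195 + Q)/102 = (-1/195 + Q)*(1/102) = -1/19890 + Q/102)
1/(17393 + B(-241)) = 1/(17393 + (-1/19890 + (1/102)*(-241))) = 1/(17393 + (-1/19890 - 241/102)) = 1/(17393 - 23498/9945) = 1/(172949887/9945) = 9945/172949887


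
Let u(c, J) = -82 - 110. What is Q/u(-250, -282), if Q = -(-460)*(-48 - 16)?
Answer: 460/3 ≈ 153.33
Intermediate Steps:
u(c, J) = -192
Q = -29440 (Q = -(-460)*(-64) = -23*1280 = -29440)
Q/u(-250, -282) = -29440/(-192) = -29440*(-1/192) = 460/3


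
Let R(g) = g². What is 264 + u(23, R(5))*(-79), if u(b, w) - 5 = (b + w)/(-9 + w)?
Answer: -368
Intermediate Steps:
u(b, w) = 5 + (b + w)/(-9 + w)
264 + u(23, R(5))*(-79) = 264 + ((-45 + 23 + 6*5²)/(-9 + 5²))*(-79) = 264 + ((-45 + 23 + 6*25)/(-9 + 25))*(-79) = 264 + ((-45 + 23 + 150)/16)*(-79) = 264 + ((1/16)*128)*(-79) = 264 + 8*(-79) = 264 - 632 = -368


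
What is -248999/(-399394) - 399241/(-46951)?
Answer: 171145212003/18751947694 ≈ 9.1268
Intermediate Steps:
-248999/(-399394) - 399241/(-46951) = -248999*(-1/399394) - 399241*(-1/46951) = 248999/399394 + 399241/46951 = 171145212003/18751947694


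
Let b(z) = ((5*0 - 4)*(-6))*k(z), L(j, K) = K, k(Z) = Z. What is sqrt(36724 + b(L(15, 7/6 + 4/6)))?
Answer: 4*sqrt(2298) ≈ 191.75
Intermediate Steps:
b(z) = 24*z (b(z) = ((5*0 - 4)*(-6))*z = ((0 - 4)*(-6))*z = (-4*(-6))*z = 24*z)
sqrt(36724 + b(L(15, 7/6 + 4/6))) = sqrt(36724 + 24*(7/6 + 4/6)) = sqrt(36724 + 24*(7*(1/6) + 4*(1/6))) = sqrt(36724 + 24*(7/6 + 2/3)) = sqrt(36724 + 24*(11/6)) = sqrt(36724 + 44) = sqrt(36768) = 4*sqrt(2298)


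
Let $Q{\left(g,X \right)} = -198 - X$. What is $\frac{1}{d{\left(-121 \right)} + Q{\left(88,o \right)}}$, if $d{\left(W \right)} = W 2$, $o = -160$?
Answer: $- \frac{1}{280} \approx -0.0035714$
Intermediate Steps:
$d{\left(W \right)} = 2 W$
$\frac{1}{d{\left(-121 \right)} + Q{\left(88,o \right)}} = \frac{1}{2 \left(-121\right) - 38} = \frac{1}{-242 + \left(-198 + 160\right)} = \frac{1}{-242 - 38} = \frac{1}{-280} = - \frac{1}{280}$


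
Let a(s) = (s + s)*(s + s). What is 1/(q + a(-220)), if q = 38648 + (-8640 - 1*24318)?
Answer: 1/199290 ≈ 5.0178e-6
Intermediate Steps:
a(s) = 4*s² (a(s) = (2*s)*(2*s) = 4*s²)
q = 5690 (q = 38648 + (-8640 - 24318) = 38648 - 32958 = 5690)
1/(q + a(-220)) = 1/(5690 + 4*(-220)²) = 1/(5690 + 4*48400) = 1/(5690 + 193600) = 1/199290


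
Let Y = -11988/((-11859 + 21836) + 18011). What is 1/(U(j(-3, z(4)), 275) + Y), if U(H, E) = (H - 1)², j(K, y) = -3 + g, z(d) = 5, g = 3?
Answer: 6997/4000 ≈ 1.7493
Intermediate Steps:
j(K, y) = 0 (j(K, y) = -3 + 3 = 0)
U(H, E) = (-1 + H)²
Y = -2997/6997 (Y = -11988/(9977 + 18011) = -11988/27988 = -11988*1/27988 = -2997/6997 ≈ -0.42833)
1/(U(j(-3, z(4)), 275) + Y) = 1/((-1 + 0)² - 2997/6997) = 1/((-1)² - 2997/6997) = 1/(1 - 2997/6997) = 1/(4000/6997) = 6997/4000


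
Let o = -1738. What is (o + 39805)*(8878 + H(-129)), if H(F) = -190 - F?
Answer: 335636739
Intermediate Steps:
(o + 39805)*(8878 + H(-129)) = (-1738 + 39805)*(8878 + (-190 - 1*(-129))) = 38067*(8878 + (-190 + 129)) = 38067*(8878 - 61) = 38067*8817 = 335636739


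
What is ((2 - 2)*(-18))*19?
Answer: 0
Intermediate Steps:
((2 - 2)*(-18))*19 = (0*(-18))*19 = 0*19 = 0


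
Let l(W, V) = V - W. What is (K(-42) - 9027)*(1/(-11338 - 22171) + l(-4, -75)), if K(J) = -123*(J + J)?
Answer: -3104777700/33509 ≈ -92655.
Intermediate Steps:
K(J) = -246*J
(K(-42) - 9027)*(1/(-11338 - 22171) + l(-4, -75)) = (-246*(-42) - 9027)*(1/(-11338 - 22171) + (-75 - 1*(-4))) = (10332 - 9027)*(1/(-33509) + (-75 + 4)) = 1305*(-1/33509 - 71) = 1305*(-2379140/33509) = -3104777700/33509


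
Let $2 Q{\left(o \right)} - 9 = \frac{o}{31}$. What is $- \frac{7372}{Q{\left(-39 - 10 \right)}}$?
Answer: $- \frac{228532}{115} \approx -1987.2$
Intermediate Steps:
$Q{\left(o \right)} = \frac{9}{2} + \frac{o}{62}$ ($Q{\left(o \right)} = \frac{9}{2} + \frac{o \frac{1}{31}}{2} = \frac{9}{2} + \frac{\frac{1}{31} o}{2} = \frac{9}{2} + \frac{o}{62}$)
$- \frac{7372}{Q{\left(-39 - 10 \right)}} = - \frac{7372}{\frac{9}{2} + \frac{-39 - 10}{62}} = - \frac{7372}{\frac{9}{2} + \frac{1}{62} \left(-49\right)} = - \frac{7372}{\frac{9}{2} - \frac{49}{62}} = - \frac{7372}{\frac{115}{31}} = \left(-7372\right) \frac{31}{115} = - \frac{228532}{115}$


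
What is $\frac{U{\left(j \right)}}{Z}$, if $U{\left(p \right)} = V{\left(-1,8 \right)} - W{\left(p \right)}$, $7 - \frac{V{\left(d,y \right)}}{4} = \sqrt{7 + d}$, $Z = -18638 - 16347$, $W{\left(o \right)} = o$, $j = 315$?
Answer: $\frac{287}{34985} + \frac{4 \sqrt{6}}{34985} \approx 0.0084836$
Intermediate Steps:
$Z = -34985$ ($Z = -18638 - 16347 = -34985$)
$V{\left(d,y \right)} = 28 - 4 \sqrt{7 + d}$
$U{\left(p \right)} = 28 - p - 4 \sqrt{6}$ ($U{\left(p \right)} = \left(28 - 4 \sqrt{7 - 1}\right) - p = \left(28 - 4 \sqrt{6}\right) - p = 28 - p - 4 \sqrt{6}$)
$\frac{U{\left(j \right)}}{Z} = \frac{28 - 315 - 4 \sqrt{6}}{-34985} = \left(28 - 315 - 4 \sqrt{6}\right) \left(- \frac{1}{34985}\right) = \left(-287 - 4 \sqrt{6}\right) \left(- \frac{1}{34985}\right) = \frac{287}{34985} + \frac{4 \sqrt{6}}{34985}$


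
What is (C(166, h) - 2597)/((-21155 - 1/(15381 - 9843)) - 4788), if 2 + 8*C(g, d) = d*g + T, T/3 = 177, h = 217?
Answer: -8736195/114937868 ≈ -0.076008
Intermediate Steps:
T = 531 (T = 3*177 = 531)
C(g, d) = 529/8 + d*g/8 (C(g, d) = -¼ + (d*g + 531)/8 = -¼ + (531 + d*g)/8 = -¼ + (531/8 + d*g/8) = 529/8 + d*g/8)
(C(166, h) - 2597)/((-21155 - 1/(15381 - 9843)) - 4788) = ((529/8 + (⅛)*217*166) - 2597)/((-21155 - 1/(15381 - 9843)) - 4788) = ((529/8 + 18011/4) - 2597)/((-21155 - 1/5538) - 4788) = (36551/8 - 2597)/((-21155 - 1*1/5538) - 4788) = 15775/(8*((-21155 - 1/5538) - 4788)) = 15775/(8*(-117156391/5538 - 4788)) = 15775/(8*(-143672335/5538)) = (15775/8)*(-5538/143672335) = -8736195/114937868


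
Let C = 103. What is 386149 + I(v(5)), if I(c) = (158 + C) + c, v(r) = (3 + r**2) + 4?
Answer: 386442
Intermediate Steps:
v(r) = 7 + r**2
I(c) = 261 + c (I(c) = (158 + 103) + c = 261 + c)
386149 + I(v(5)) = 386149 + (261 + (7 + 5**2)) = 386149 + (261 + (7 + 25)) = 386149 + (261 + 32) = 386149 + 293 = 386442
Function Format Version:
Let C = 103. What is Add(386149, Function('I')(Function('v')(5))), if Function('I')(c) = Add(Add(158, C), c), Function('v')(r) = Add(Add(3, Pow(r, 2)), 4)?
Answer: 386442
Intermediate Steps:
Function('v')(r) = Add(7, Pow(r, 2))
Function('I')(c) = Add(261, c) (Function('I')(c) = Add(Add(158, 103), c) = Add(261, c))
Add(386149, Function('I')(Function('v')(5))) = Add(386149, Add(261, Add(7, Pow(5, 2)))) = Add(386149, Add(261, Add(7, 25))) = Add(386149, Add(261, 32)) = Add(386149, 293) = 386442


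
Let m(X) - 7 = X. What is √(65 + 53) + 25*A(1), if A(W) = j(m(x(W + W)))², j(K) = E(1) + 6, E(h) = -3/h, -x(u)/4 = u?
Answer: 225 + √118 ≈ 235.86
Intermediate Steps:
x(u) = -4*u
m(X) = 7 + X
j(K) = 3 (j(K) = -3/1 + 6 = -3*1 + 6 = -3 + 6 = 3)
A(W) = 9 (A(W) = 3² = 9)
√(65 + 53) + 25*A(1) = √(65 + 53) + 25*9 = √118 + 225 = 225 + √118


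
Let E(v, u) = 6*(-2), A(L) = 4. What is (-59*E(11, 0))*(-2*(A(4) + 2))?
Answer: -8496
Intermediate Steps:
E(v, u) = -12
(-59*E(11, 0))*(-2*(A(4) + 2)) = (-59*(-12))*(-2*(4 + 2)) = 708*(-2*6) = 708*(-12) = -8496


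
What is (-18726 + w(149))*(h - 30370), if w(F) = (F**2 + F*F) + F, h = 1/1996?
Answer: -1565473253175/1996 ≈ -7.8431e+8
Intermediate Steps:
h = 1/1996 ≈ 0.00050100
w(F) = F + 2*F**2 (w(F) = (F**2 + F**2) + F = 2*F**2 + F = F + 2*F**2)
(-18726 + w(149))*(h - 30370) = (-18726 + 149*(1 + 2*149))*(1/1996 - 30370) = (-18726 + 149*(1 + 298))*(-60618519/1996) = (-18726 + 149*299)*(-60618519/1996) = (-18726 + 44551)*(-60618519/1996) = 25825*(-60618519/1996) = -1565473253175/1996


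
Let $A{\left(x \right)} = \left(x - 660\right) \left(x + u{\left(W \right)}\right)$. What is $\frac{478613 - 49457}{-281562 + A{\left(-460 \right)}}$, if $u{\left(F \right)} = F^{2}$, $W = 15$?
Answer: $- \frac{214578}{9181} \approx -23.372$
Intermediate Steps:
$A{\left(x \right)} = \left(-660 + x\right) \left(225 + x\right)$ ($A{\left(x \right)} = \left(x - 660\right) \left(x + 15^{2}\right) = \left(-660 + x\right) \left(x + 225\right) = \left(-660 + x\right) \left(225 + x\right)$)
$\frac{478613 - 49457}{-281562 + A{\left(-460 \right)}} = \frac{478613 - 49457}{-281562 - \left(-51600 - 211600\right)} = \frac{429156}{-281562 + \left(-148500 + 211600 + 200100\right)} = \frac{429156}{-281562 + 263200} = \frac{429156}{-18362} = 429156 \left(- \frac{1}{18362}\right) = - \frac{214578}{9181}$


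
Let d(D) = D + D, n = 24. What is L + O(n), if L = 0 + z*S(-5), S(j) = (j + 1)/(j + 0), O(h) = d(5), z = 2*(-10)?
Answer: -6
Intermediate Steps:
z = -20
d(D) = 2*D
O(h) = 10 (O(h) = 2*5 = 10)
S(j) = (1 + j)/j
L = -16 (L = 0 - 20*(1 - 5)/(-5) = 0 - (-4)*(-4) = 0 - 20*⅘ = 0 - 16 = -16)
L + O(n) = -16 + 10 = -6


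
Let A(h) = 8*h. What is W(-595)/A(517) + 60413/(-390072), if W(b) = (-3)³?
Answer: -16275007/100833612 ≈ -0.16140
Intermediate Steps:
W(b) = -27
W(-595)/A(517) + 60413/(-390072) = -27/(8*517) + 60413/(-390072) = -27/4136 + 60413*(-1/390072) = -27*1/4136 - 60413/390072 = -27/4136 - 60413/390072 = -16275007/100833612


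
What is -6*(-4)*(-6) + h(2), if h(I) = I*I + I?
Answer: -138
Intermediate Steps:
h(I) = I + I² (h(I) = I² + I = I + I²)
-6*(-4)*(-6) + h(2) = -6*(-4)*(-6) + 2*(1 + 2) = 24*(-6) + 2*3 = -144 + 6 = -138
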